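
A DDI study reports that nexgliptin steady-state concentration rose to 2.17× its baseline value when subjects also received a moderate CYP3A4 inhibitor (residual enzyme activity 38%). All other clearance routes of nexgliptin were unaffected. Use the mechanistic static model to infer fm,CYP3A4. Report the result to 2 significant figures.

0.87

Let x = fm,CYP3A4. Because steady-state concentration ∝ 1/CL, relative clearance fell to 1/2.17 = 0.4608.
Setting x·0.38 + (1 − x) = 0.4608 and solving: x = (0.4608 − 1)/(0.38 − 1) = 0.87.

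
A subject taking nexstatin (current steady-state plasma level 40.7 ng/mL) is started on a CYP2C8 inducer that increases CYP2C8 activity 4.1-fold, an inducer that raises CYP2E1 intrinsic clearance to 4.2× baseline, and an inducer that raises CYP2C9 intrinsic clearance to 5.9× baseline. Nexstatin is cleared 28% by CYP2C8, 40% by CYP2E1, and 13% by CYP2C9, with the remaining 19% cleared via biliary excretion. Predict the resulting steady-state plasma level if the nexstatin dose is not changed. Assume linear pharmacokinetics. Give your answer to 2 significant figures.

11 ng/mL

CYP2C8: 0.28 × 4.1 = 1.148
CYP2E1: 0.4 × 4.2 = 1.68
CYP2C9: 0.13 × 5.9 = 0.767
Other: 0.19 (unchanged)
Relative clearance = 1.148 + 1.68 + 0.767 + 0.19 = 3.785.
New steady-state plasma level = 40.7 / 3.785 = 11 ng/mL (concentration scales inversely with clearance).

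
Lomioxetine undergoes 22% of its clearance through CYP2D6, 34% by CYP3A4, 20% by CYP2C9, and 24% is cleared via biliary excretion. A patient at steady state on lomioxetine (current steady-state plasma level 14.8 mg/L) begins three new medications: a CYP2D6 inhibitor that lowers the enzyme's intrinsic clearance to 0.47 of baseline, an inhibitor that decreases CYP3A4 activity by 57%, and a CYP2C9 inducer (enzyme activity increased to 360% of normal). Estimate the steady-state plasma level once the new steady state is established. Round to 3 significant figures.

CYP2D6: 0.22 × 0.47 = 0.1034
CYP3A4: 0.34 × 0.43 = 0.1462
CYP2C9: 0.2 × 3.6 = 0.72
Other: 0.24 (unchanged)
CL_new/CL_old = 0.1034 + 0.1462 + 0.72 + 0.24 = 1.2096.
Dividing the baseline by the relative clearance: 14.8 / 1.2096 = 12.2 mg/L.

12.2 mg/L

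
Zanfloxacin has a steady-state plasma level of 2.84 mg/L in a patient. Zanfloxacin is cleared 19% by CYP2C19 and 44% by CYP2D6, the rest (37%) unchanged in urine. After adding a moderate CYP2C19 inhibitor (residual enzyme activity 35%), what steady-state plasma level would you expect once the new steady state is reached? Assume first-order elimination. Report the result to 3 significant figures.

The CYP2C19 pathway (19% of clearance) drops to 0.35× activity: 0.19 × 0.35 = 0.0665.
CYP2D6 (44%) and the residual 37% are unaffected.
Relative clearance = 0.0665 + 0.44 + 0.37 = 0.8765.
Steady-state plasma level ∝ 1/CL, so new value = 2.84 / 0.8765 = 3.24 mg/L.

3.24 mg/L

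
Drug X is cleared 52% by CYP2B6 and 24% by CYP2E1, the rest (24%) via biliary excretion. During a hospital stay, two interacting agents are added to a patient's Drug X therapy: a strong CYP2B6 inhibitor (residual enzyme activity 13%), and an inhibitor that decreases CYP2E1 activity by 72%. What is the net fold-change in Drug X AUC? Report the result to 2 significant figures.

CYP2B6: 0.52 × 0.13 = 0.0676
CYP2E1: 0.24 × 0.28 = 0.0672
Other: 0.24 (unchanged)
Relative clearance = 0.0676 + 0.0672 + 0.24 = 0.3748.
Because AUC varies inversely with clearance, the combined effect is 1 / 0.3748 = 2.7.

2.7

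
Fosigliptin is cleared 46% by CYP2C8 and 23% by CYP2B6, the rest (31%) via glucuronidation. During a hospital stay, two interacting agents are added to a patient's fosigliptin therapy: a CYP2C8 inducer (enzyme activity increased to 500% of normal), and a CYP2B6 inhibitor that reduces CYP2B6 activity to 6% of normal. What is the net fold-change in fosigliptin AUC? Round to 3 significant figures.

CYP2C8: 0.46 × 5 = 2.3
CYP2B6: 0.23 × 0.06 = 0.0138
Other: 0.31 (unchanged)
Relative clearance = 2.3 + 0.0138 + 0.31 = 2.6238.
AUC ∝ 1/CL: fold-change = 1 / 2.6238 = 0.381.

0.381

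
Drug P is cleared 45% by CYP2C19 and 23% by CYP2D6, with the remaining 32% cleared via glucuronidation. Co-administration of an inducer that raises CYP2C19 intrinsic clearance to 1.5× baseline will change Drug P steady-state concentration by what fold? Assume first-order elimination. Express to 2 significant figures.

0.82

CYP2C19: 0.45 × 1.5 = 0.675
CYP2D6: 0.23 (unchanged)
Other: 0.32 (unchanged)
New clearance relative to baseline: 0.675 + 0.23 + 0.32 = 1.225.
Since steady-state concentration ∝ 1/CL, the ratio is 1 / 1.225 = 0.82.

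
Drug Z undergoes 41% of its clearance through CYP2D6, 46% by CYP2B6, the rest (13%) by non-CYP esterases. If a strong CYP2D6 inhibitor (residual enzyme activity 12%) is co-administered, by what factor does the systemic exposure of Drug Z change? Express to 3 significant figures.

The CYP2D6 pathway (41% of clearance) falls to 0.12× activity: 0.41 × 0.12 = 0.0492.
CYP2B6 (46%) and the residual 13% are unaffected.
Relative clearance = 0.0492 + 0.46 + 0.13 = 0.6392.
Systemic exposure ratio = CL_old/CL_new = 1 / 0.6392 = 1.56.

1.56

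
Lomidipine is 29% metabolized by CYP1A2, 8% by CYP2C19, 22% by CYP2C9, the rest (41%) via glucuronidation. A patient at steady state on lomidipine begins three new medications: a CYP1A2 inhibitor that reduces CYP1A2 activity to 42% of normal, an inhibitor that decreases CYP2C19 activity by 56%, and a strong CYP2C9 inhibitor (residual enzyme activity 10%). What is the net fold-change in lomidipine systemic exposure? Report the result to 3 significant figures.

CYP1A2: 0.29 × 0.42 = 0.1218
CYP2C19: 0.08 × 0.44 = 0.0352
CYP2C9: 0.22 × 0.1 = 0.022
Other: 0.41 (unchanged)
New clearance relative to baseline: 0.1218 + 0.0352 + 0.022 + 0.41 = 0.589.
Net systemic exposure ratio = 1 / 0.589 = 1.70.

1.70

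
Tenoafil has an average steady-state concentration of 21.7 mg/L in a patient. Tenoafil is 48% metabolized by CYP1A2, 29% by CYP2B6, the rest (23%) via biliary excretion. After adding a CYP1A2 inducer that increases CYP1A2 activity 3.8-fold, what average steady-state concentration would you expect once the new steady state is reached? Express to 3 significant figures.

CYP1A2: 0.48 × 3.8 = 1.824
CYP2B6: 0.29 (unchanged)
Other: 0.23 (unchanged)
Relative clearance = 1.824 + 0.29 + 0.23 = 2.344.
Average steady-state concentration ∝ 1/CL, so new value = 21.7 / 2.344 = 9.26 mg/L.

9.26 mg/L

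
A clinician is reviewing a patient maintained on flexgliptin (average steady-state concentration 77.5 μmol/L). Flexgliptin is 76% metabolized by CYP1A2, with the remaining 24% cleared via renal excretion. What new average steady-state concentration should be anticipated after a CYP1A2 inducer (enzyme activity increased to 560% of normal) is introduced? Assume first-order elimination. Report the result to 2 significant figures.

The CYP1A2 pathway (76% of clearance) increases to 5.6× activity: 0.76 × 5.6 = 4.256.
The remaining 24% of clearance is unaffected.
New clearance relative to baseline: 4.256 + 0.24 = 4.496.
Average steady-state concentration ∝ 1/CL, so new value = 77.5 / 4.496 = 17 μmol/L.

17 μmol/L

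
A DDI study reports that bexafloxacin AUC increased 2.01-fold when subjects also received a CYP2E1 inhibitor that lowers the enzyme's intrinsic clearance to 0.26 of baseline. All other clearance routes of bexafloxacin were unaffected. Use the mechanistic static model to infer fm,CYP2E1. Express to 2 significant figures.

Let x = fm,CYP2E1. Because AUC ∝ 1/CL, relative clearance fell to 1/2.01 = 0.4975.
Only the CYP2E1 route changed, so 0.4975 = x·0.26 + (1 − x), giving x = 0.68.

0.68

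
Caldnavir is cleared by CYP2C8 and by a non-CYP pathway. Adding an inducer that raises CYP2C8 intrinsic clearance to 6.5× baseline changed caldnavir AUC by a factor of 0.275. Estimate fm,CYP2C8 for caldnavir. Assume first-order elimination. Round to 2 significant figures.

0.48

Call the CYP2C8 fraction fm. After the interaction, CL_new/CL_old = fm × 6.5 + (1 − fm).
AUC ratio = 1 / (new CL fraction), so new CL fraction = 1 / 0.275 = 3.636.
fm × 6.5 + 1 − fm = 3.636  ⇒  fm × (6.5 − 1) = 2.636  ⇒  fm = 0.48.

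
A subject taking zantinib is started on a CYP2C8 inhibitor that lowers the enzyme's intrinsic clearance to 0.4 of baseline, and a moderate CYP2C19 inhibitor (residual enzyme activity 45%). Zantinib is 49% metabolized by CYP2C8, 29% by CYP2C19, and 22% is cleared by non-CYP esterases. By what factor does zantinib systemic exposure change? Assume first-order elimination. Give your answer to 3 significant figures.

1.83

The CYP2C8 pathway (49% of clearance) is reduced to 0.4× activity: 0.49 × 0.4 = 0.196.
The CYP2C19 pathway (29% of clearance) drops to 0.45× activity: 0.29 × 0.45 = 0.1305.
Non-CYP routes (22%) are unchanged.
CL_new/CL_old = 0.196 + 0.1305 + 0.22 = 0.5465.
Net systemic exposure ratio = 1 / 0.5465 = 1.83.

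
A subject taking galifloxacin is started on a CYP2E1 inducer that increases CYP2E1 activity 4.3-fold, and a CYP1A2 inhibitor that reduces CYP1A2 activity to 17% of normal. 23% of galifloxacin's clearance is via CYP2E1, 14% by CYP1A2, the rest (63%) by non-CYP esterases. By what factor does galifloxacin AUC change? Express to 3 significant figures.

0.609

CYP2E1: 0.23 × 4.3 = 0.989
CYP1A2: 0.14 × 0.17 = 0.0238
Other: 0.63 (unchanged)
Relative clearance = 0.989 + 0.0238 + 0.63 = 1.6428.
Because AUC varies inversely with clearance, the combined effect is 1 / 1.6428 = 0.609.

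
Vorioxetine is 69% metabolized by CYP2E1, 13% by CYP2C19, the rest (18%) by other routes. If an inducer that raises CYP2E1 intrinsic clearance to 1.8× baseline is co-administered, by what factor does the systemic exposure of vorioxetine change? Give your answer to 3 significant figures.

CYP2E1: 0.69 × 1.8 = 1.242
CYP2C19: 0.13 (unchanged)
Other: 0.18 (unchanged)
CL_new/CL_old = 1.242 + 0.13 + 0.18 = 1.552.
Systemic exposure ratio = CL_old/CL_new = 1 / 1.552 = 0.644.

0.644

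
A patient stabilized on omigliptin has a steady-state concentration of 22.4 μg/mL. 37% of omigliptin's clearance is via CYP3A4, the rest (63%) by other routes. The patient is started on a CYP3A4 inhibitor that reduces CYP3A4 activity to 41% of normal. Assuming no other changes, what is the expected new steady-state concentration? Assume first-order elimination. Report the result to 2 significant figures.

The CYP3A4 pathway (37% of clearance) is reduced to 0.41× activity: 0.37 × 0.41 = 0.1517.
Non-CYP routes (63%) are unchanged.
CL_new/CL_old = 0.1517 + 0.63 = 0.7817.
New steady-state concentration = baseline ÷ relative clearance = 22.4 / 0.7817 = 29 μg/mL.

29 μg/mL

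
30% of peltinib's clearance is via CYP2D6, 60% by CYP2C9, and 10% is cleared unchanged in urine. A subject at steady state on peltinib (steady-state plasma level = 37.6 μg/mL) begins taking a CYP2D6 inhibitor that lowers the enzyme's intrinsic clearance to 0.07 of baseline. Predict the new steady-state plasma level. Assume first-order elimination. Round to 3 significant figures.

CYP2D6: 0.3 × 0.07 = 0.021
CYP2C9: 0.6 (unchanged)
Other: 0.1 (unchanged)
New clearance relative to baseline: 0.021 + 0.6 + 0.1 = 0.721.
With dosing unchanged, steady-state plasma level scales as 1/CL: 37.6 / 0.721 = 52.1 μg/mL.

52.1 μg/mL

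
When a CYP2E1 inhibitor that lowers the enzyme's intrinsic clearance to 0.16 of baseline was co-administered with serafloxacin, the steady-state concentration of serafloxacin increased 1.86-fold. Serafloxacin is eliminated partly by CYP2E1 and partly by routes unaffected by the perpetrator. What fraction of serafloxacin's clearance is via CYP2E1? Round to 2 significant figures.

0.55

CL'/CL = 1 / 1.86 = 0.5376
0.16·fm + (1 − fm) = 0.5376
fm = (0.5376 − 1) / (0.16 − 1) = 0.55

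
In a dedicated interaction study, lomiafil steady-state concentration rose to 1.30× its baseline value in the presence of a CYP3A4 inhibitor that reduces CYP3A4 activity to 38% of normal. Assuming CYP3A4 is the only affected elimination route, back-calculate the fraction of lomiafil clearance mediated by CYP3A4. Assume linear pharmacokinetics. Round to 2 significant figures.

0.37

Write x for the fraction cleared via CYP3A4. The observed steady-state concentration change means clearance fell to 1/1.30 = 0.7692 of baseline.
Only the CYP3A4 route changed, so 0.7692 = x·0.38 + (1 − x), giving x = 0.37.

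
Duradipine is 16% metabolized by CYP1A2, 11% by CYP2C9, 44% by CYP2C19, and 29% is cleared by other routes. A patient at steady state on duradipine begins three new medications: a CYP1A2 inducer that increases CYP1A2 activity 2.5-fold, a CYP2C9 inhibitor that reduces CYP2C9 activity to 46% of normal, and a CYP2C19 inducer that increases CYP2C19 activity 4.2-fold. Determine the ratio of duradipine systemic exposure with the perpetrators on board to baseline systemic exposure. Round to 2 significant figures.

0.39

CYP1A2: 0.16 × 2.5 = 0.4
CYP2C9: 0.11 × 0.46 = 0.0506
CYP2C19: 0.44 × 4.2 = 1.848
Other: 0.29 (unchanged)
CL_new/CL_old = 0.4 + 0.0506 + 1.848 + 0.29 = 2.5886.
Net systemic exposure ratio = 1 / 2.5886 = 0.39.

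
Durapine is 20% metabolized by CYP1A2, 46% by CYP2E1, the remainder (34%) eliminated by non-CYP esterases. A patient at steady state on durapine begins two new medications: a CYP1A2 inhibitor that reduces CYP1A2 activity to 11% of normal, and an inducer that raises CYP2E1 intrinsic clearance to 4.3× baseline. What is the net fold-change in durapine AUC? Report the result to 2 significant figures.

The CYP1A2 pathway (20% of clearance) drops to 0.11× activity: 0.2 × 0.11 = 0.022.
The CYP2E1 pathway (46% of clearance) increases to 4.3× activity: 0.46 × 4.3 = 1.978.
Non-CYP routes (34%) are unchanged.
Relative clearance = 0.022 + 1.978 + 0.34 = 2.34.
Net AUC ratio = 1 / 2.34 = 0.43.

0.43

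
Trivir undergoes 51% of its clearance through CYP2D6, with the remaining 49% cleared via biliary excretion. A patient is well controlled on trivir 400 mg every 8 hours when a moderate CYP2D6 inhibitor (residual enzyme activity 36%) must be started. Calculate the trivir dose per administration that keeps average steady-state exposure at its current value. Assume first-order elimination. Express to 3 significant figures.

269 mg

CYP2D6: 0.51 × 0.36 = 0.1836
Other: 0.49 (unchanged)
New clearance relative to baseline: 0.1836 + 0.49 = 0.6736.
Exposure is unchanged when dose changes in proportion to clearance. New dose = 400 mg × 0.6736 = 269 mg.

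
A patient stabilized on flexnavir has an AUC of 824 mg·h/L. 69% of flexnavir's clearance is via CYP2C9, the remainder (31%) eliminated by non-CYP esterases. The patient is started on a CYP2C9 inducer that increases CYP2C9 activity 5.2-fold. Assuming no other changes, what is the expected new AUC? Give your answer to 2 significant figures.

The CYP2C9 pathway (69% of clearance) increases to 5.2× activity: 0.69 × 5.2 = 3.588.
The remaining 31% of clearance is unaffected.
Relative clearance = 3.588 + 0.31 = 3.898.
New AUC = baseline ÷ relative clearance = 824 / 3.898 = 2.1 × 10² mg·h/L.

2.1 × 10² mg·h/L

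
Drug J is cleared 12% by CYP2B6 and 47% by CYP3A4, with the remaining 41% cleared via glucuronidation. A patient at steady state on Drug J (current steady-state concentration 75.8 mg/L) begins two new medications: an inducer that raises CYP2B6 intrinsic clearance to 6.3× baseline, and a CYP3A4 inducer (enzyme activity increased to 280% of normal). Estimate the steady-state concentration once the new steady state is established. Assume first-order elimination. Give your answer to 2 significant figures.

31 mg/L

The CYP2B6 pathway (12% of clearance) increases to 6.3× activity: 0.12 × 6.3 = 0.756.
The CYP3A4 pathway (47% of clearance) is boosted to 2.8× activity: 0.47 × 2.8 = 1.316.
Non-CYP routes (41%) are unchanged.
Relative clearance = 0.756 + 1.316 + 0.41 = 2.482.
Steady-state concentration ∝ 1/CL: new value = 75.8 / 2.482 = 31 mg/L.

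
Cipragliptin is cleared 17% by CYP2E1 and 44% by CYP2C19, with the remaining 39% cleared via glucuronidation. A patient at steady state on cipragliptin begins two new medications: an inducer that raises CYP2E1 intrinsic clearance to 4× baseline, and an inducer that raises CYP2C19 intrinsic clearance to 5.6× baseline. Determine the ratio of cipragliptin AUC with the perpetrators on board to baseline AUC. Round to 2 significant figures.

The CYP2E1 pathway (17% of clearance) rises to 4× activity: 0.17 × 4 = 0.68.
The CYP2C19 pathway (44% of clearance) is boosted to 5.6× activity: 0.44 × 5.6 = 2.464.
The remaining 39% of clearance is unaffected.
CL_new/CL_old = 0.68 + 2.464 + 0.39 = 3.534.
AUC ∝ 1/CL: fold-change = 1 / 3.534 = 0.28.

0.28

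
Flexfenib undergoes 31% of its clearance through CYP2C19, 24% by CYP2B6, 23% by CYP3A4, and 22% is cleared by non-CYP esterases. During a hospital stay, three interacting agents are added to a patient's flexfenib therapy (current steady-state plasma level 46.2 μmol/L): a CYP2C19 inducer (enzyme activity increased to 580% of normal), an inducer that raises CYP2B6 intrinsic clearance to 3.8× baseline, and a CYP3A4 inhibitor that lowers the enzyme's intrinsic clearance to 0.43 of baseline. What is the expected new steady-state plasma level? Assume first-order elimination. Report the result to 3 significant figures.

The CYP2C19 pathway (31% of clearance) is boosted to 5.8× activity: 0.31 × 5.8 = 1.798.
The CYP2B6 pathway (24% of clearance) rises to 3.8× activity: 0.24 × 3.8 = 0.912.
The CYP3A4 pathway (23% of clearance) drops to 0.43× activity: 0.23 × 0.43 = 0.0989.
Non-CYP routes (22%) are unchanged.
New clearance relative to baseline: 1.798 + 0.912 + 0.0989 + 0.22 = 3.0289.
Dividing the baseline by the relative clearance: 46.2 / 3.0289 = 15.3 μmol/L.

15.3 μmol/L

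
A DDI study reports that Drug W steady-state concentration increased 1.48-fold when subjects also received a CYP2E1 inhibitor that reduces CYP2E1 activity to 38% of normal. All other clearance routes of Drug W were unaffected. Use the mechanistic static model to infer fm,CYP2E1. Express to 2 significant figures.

CL'/CL = 1 / 1.48 = 0.6757
0.38·fm + (1 − fm) = 0.6757
fm = (0.6757 − 1) / (0.38 − 1) = 0.52

0.52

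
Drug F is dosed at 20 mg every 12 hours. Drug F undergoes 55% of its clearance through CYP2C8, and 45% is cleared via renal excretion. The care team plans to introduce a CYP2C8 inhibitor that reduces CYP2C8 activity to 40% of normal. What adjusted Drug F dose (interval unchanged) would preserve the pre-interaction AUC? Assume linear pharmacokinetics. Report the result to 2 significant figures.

The CYP2C8 pathway (55% of clearance) is reduced to 0.4× activity: 0.55 × 0.4 = 0.22.
Non-CYP routes (45%) are unchanged.
CL_new/CL_old = 0.22 + 0.45 = 0.67.
Exposure is unchanged when dose changes in proportion to clearance. New dose = 20 mg × 0.67 = 13 mg.

13 mg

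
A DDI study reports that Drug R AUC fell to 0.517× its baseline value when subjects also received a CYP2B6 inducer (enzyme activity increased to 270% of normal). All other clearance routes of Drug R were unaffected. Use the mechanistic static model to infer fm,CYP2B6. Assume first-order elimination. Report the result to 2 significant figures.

Write x for the fraction cleared via CYP2B6. The observed AUC change means clearance rose to 1/0.517 = 1.934 of baseline.
Only the CYP2B6 route changed, so 1.934 = x·2.7 + (1 − x), giving x = 0.55.

0.55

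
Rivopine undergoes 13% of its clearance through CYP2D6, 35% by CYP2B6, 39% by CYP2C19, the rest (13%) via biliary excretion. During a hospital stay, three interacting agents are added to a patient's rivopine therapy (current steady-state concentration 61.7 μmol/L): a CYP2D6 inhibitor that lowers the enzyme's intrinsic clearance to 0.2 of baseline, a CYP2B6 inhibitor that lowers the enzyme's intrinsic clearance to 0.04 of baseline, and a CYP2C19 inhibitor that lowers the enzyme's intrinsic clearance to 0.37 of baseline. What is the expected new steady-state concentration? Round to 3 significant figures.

196 μmol/L

The CYP2D6 pathway (13% of clearance) falls to 0.2× activity: 0.13 × 0.2 = 0.026.
The CYP2B6 pathway (35% of clearance) falls to 0.04× activity: 0.35 × 0.04 = 0.014.
The CYP2C19 pathway (39% of clearance) falls to 0.37× activity: 0.39 × 0.37 = 0.1443.
The remaining 13% of clearance is unaffected.
Relative clearance = 0.026 + 0.014 + 0.1443 + 0.13 = 0.3143.
Dividing the baseline by the relative clearance: 61.7 / 0.3143 = 196 μmol/L.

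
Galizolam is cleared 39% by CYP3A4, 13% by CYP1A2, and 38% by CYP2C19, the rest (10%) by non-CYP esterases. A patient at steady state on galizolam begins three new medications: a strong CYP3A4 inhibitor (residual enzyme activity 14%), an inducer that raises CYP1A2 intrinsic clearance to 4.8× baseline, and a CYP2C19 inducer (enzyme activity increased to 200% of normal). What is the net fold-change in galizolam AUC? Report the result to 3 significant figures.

The CYP3A4 pathway (39% of clearance) falls to 0.14× activity: 0.39 × 0.14 = 0.0546.
The CYP1A2 pathway (13% of clearance) rises to 4.8× activity: 0.13 × 4.8 = 0.624.
The CYP2C19 pathway (38% of clearance) is boosted to 2× activity: 0.38 × 2 = 0.76.
The remaining 10% of clearance is unaffected.
Relative clearance = 0.0546 + 0.624 + 0.76 + 0.1 = 1.5386.
AUC ∝ 1/CL: fold-change = 1 / 1.5386 = 0.650.

0.650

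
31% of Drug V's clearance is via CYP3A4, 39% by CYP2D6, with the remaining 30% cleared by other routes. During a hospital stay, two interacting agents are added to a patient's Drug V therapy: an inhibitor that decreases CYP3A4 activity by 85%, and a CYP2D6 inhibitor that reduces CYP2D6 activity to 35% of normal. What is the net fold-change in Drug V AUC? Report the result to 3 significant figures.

CYP3A4: 0.31 × 0.15 = 0.0465
CYP2D6: 0.39 × 0.35 = 0.1365
Other: 0.3 (unchanged)
Relative clearance = 0.0465 + 0.1365 + 0.3 = 0.483.
Net AUC ratio = 1 / 0.483 = 2.07.

2.07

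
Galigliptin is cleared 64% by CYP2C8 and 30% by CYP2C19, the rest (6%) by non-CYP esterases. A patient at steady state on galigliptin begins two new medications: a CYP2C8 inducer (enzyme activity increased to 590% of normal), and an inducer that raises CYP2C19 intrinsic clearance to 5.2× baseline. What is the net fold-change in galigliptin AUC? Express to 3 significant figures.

CYP2C8: 0.64 × 5.9 = 3.776
CYP2C19: 0.3 × 5.2 = 1.56
Other: 0.06 (unchanged)
Relative clearance = 3.776 + 1.56 + 0.06 = 5.396.
Net AUC ratio = 1 / 5.396 = 0.185.

0.185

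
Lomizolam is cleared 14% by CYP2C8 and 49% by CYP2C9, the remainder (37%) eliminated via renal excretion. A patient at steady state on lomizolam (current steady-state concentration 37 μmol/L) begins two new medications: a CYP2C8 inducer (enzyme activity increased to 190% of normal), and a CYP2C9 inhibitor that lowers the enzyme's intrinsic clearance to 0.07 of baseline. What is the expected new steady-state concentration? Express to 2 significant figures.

55 μmol/L

The CYP2C8 pathway (14% of clearance) is boosted to 1.9× activity: 0.14 × 1.9 = 0.266.
The CYP2C9 pathway (49% of clearance) is reduced to 0.07× activity: 0.49 × 0.07 = 0.0343.
The remaining 37% of clearance is unaffected.
CL_new/CL_old = 0.266 + 0.0343 + 0.37 = 0.6703.
Steady-state concentration ∝ 1/CL: new value = 37 / 0.6703 = 55 μmol/L.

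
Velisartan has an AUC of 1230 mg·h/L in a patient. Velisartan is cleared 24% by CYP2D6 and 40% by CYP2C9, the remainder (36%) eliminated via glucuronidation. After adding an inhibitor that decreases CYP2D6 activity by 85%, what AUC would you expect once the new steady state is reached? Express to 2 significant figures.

The CYP2D6 pathway (24% of clearance) falls to 0.15× activity: 0.24 × 0.15 = 0.036.
CYP2C9 (40%) and the residual 36% are unaffected.
CL_new/CL_old = 0.036 + 0.4 + 0.36 = 0.796.
New AUC = baseline ÷ relative clearance = 1230 / 0.796 = 1.5 × 10³ mg·h/L.

1.5 × 10³ mg·h/L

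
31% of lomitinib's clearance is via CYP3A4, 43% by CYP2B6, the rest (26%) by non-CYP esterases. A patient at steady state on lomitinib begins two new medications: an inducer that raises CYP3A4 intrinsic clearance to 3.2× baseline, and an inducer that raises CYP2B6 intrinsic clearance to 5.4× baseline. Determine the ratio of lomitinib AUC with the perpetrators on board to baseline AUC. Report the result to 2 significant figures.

0.28

The CYP3A4 pathway (31% of clearance) rises to 3.2× activity: 0.31 × 3.2 = 0.992.
The CYP2B6 pathway (43% of clearance) rises to 5.4× activity: 0.43 × 5.4 = 2.322.
The remaining 26% of clearance is unaffected.
New clearance relative to baseline: 0.992 + 2.322 + 0.26 = 3.574.
Because AUC varies inversely with clearance, the combined effect is 1 / 3.574 = 0.28.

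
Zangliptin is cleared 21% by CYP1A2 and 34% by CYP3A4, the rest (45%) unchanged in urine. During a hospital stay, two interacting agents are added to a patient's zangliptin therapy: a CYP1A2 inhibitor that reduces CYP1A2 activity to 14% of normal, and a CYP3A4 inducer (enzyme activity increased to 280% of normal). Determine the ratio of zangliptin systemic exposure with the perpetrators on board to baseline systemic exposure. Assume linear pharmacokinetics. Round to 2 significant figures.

0.70

The CYP1A2 pathway (21% of clearance) is reduced to 0.14× activity: 0.21 × 0.14 = 0.0294.
The CYP3A4 pathway (34% of clearance) is boosted to 2.8× activity: 0.34 × 2.8 = 0.952.
The remaining 45% of clearance is unaffected.
CL_new/CL_old = 0.0294 + 0.952 + 0.45 = 1.4314.
Because systemic exposure varies inversely with clearance, the combined effect is 1 / 1.4314 = 0.70.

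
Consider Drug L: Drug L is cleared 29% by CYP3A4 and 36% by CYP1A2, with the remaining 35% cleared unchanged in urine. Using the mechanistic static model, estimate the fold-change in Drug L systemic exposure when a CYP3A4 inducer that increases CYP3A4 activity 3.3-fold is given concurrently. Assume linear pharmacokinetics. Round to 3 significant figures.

0.600

CYP3A4: 0.29 × 3.3 = 0.957
CYP1A2: 0.36 (unchanged)
Other: 0.35 (unchanged)
CL_new/CL_old = 0.957 + 0.36 + 0.35 = 1.667.
Systemic exposure is inversely proportional to clearance, so the fold-change is 1 / 1.667 = 0.600.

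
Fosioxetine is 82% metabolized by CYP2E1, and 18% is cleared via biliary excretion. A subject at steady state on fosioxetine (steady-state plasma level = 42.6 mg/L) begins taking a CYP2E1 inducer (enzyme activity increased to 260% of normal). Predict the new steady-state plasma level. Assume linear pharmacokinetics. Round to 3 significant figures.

CYP2E1: 0.82 × 2.6 = 2.132
Other: 0.18 (unchanged)
New clearance relative to baseline: 2.132 + 0.18 = 2.312.
New steady-state plasma level = baseline ÷ relative clearance = 42.6 / 2.312 = 18.4 mg/L.

18.4 mg/L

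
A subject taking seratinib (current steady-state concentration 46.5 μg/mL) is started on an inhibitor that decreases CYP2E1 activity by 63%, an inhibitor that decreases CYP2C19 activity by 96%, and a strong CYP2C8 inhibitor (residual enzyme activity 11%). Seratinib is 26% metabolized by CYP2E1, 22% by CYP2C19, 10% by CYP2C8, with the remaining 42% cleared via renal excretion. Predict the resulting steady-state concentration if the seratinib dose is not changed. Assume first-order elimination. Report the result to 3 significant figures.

86.8 μg/mL

The CYP2E1 pathway (26% of clearance) is reduced to 0.37× activity: 0.26 × 0.37 = 0.0962.
The CYP2C19 pathway (22% of clearance) drops to 0.04× activity: 0.22 × 0.04 = 0.0088.
The CYP2C8 pathway (10% of clearance) drops to 0.11× activity: 0.1 × 0.11 = 0.011.
Non-CYP routes (42%) are unchanged.
New clearance relative to baseline: 0.0962 + 0.0088 + 0.011 + 0.42 = 0.536.
Dividing the baseline by the relative clearance: 46.5 / 0.536 = 86.8 μg/mL.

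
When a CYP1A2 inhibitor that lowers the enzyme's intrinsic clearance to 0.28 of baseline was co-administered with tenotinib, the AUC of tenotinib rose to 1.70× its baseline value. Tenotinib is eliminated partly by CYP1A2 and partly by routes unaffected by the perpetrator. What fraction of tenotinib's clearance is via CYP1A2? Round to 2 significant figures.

Write x for the fraction cleared via CYP1A2. The observed AUC change means clearance fell to 1/1.70 = 0.5882 of baseline.
Only the CYP1A2 route changed, so 0.5882 = x·0.28 + (1 − x), giving x = 0.57.

0.57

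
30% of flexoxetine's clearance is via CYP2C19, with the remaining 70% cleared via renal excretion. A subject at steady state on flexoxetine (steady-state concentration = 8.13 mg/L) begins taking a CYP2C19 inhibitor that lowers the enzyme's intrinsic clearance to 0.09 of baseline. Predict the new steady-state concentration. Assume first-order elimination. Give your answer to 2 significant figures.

11 mg/L

CYP2C19: 0.3 × 0.09 = 0.027
Other: 0.7 (unchanged)
New clearance relative to baseline: 0.027 + 0.7 = 0.727.
Steady-state concentration ∝ 1/CL, so new value = 8.13 / 0.727 = 11 mg/L.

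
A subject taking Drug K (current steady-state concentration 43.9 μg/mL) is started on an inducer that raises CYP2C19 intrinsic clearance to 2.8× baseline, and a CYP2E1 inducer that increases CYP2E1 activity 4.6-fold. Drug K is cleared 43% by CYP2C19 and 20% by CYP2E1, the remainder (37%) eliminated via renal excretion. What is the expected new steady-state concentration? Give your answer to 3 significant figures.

17.6 μg/mL

The CYP2C19 pathway (43% of clearance) is boosted to 2.8× activity: 0.43 × 2.8 = 1.204.
The CYP2E1 pathway (20% of clearance) increases to 4.6× activity: 0.2 × 4.6 = 0.92.
The remaining 37% of clearance is unaffected.
CL_new/CL_old = 1.204 + 0.92 + 0.37 = 2.494.
New steady-state concentration = 43.9 / 2.494 = 17.6 μg/mL (concentration scales inversely with clearance).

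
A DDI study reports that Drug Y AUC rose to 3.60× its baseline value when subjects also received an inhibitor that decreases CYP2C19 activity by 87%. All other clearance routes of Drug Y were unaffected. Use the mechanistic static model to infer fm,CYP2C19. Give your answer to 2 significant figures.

CL'/CL = 1 / 3.60 = 0.2778
0.13·fm + (1 − fm) = 0.2778
fm = (0.2778 − 1) / (0.13 − 1) = 0.83

0.83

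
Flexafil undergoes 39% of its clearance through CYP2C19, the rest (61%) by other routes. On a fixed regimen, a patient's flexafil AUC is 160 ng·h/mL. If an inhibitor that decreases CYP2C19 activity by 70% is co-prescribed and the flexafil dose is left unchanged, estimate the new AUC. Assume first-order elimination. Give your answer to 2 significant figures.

The CYP2C19 pathway (39% of clearance) drops to 0.3× activity: 0.39 × 0.3 = 0.117.
Non-CYP routes (61%) are unchanged.
Relative clearance = 0.117 + 0.61 = 0.727.
With dosing unchanged, AUC scales as 1/CL: 160 / 0.727 = 2.2 × 10² ng·h/mL.

2.2 × 10² ng·h/mL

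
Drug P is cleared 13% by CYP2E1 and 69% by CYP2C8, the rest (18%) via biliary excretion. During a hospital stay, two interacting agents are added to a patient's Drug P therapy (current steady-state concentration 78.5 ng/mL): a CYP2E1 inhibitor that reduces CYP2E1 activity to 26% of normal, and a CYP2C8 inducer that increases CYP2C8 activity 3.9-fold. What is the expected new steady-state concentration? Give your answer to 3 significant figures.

27.0 ng/mL

The CYP2E1 pathway (13% of clearance) falls to 0.26× activity: 0.13 × 0.26 = 0.0338.
The CYP2C8 pathway (69% of clearance) increases to 3.9× activity: 0.69 × 3.9 = 2.691.
The remaining 18% of clearance is unaffected.
Relative clearance = 0.0338 + 2.691 + 0.18 = 2.9048.
New steady-state concentration = 78.5 / 2.9048 = 27.0 ng/mL (concentration scales inversely with clearance).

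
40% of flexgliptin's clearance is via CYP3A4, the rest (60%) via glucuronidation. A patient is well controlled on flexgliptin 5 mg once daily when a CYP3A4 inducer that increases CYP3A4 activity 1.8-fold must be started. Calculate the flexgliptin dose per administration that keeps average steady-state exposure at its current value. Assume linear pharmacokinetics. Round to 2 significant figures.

6.6 mg

The CYP3A4 pathway (40% of clearance) rises to 1.8× activity: 0.4 × 1.8 = 0.72.
Non-CYP routes (60%) are unchanged.
New clearance relative to baseline: 0.72 + 0.6 = 1.32.
To maintain the same steady-state level, dose must scale with clearance: new dose = 5 × 1.32 = 6.6 mg.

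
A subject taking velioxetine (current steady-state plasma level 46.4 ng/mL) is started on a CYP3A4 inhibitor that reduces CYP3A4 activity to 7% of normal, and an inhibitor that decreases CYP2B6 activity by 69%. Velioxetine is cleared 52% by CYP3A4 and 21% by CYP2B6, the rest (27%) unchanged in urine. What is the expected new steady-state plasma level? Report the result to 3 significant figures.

125 ng/mL

The CYP3A4 pathway (52% of clearance) falls to 0.07× activity: 0.52 × 0.07 = 0.0364.
The CYP2B6 pathway (21% of clearance) drops to 0.31× activity: 0.21 × 0.31 = 0.0651.
The remaining 27% of clearance is unaffected.
CL_new/CL_old = 0.0364 + 0.0651 + 0.27 = 0.3715.
Dividing the baseline by the relative clearance: 46.4 / 0.3715 = 125 ng/mL.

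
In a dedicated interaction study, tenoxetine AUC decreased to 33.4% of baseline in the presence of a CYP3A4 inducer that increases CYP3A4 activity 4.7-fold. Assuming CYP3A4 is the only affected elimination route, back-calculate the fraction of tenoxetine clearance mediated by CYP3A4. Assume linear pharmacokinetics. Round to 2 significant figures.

0.54

Call the CYP3A4 fraction fm. After the interaction, CL_new/CL_old = fm × 4.7 + (1 − fm).
AUC ratio = 1 / (new CL fraction), so new CL fraction = 1 / 0.334 = 2.994.
fm × 4.7 + 1 − fm = 2.994  ⇒  fm × (4.7 − 1) = 1.994  ⇒  fm = 0.54.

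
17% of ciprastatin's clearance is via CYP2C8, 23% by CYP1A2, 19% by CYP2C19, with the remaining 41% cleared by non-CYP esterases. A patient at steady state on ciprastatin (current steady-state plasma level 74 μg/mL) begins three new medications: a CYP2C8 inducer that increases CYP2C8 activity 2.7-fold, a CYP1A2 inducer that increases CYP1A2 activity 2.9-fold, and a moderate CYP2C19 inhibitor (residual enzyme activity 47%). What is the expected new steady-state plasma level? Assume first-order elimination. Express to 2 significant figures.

46 μg/mL

CYP2C8: 0.17 × 2.7 = 0.459
CYP1A2: 0.23 × 2.9 = 0.667
CYP2C19: 0.19 × 0.47 = 0.0893
Other: 0.41 (unchanged)
Relative clearance = 0.459 + 0.667 + 0.0893 + 0.41 = 1.6253.
New steady-state plasma level = 74 / 1.6253 = 46 μg/mL (concentration scales inversely with clearance).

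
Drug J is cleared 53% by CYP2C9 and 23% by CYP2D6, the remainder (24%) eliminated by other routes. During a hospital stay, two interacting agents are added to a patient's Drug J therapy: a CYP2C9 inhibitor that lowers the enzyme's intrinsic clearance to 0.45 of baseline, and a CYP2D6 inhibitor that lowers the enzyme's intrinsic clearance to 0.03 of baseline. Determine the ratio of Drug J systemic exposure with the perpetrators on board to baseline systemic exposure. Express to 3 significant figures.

2.06

The CYP2C9 pathway (53% of clearance) drops to 0.45× activity: 0.53 × 0.45 = 0.2385.
The CYP2D6 pathway (23% of clearance) drops to 0.03× activity: 0.23 × 0.03 = 0.0069.
The remaining 24% of clearance is unaffected.
CL_new/CL_old = 0.2385 + 0.0069 + 0.24 = 0.4854.
Because systemic exposure varies inversely with clearance, the combined effect is 1 / 0.4854 = 2.06.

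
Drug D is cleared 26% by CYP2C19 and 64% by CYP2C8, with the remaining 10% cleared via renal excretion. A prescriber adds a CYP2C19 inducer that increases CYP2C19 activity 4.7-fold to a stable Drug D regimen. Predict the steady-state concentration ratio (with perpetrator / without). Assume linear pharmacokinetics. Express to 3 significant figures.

The CYP2C19 pathway (26% of clearance) increases to 4.7× activity: 0.26 × 4.7 = 1.222.
CYP2C8 (64%) and the residual 10% are unaffected.
CL_new/CL_old = 1.222 + 0.64 + 0.1 = 1.962.
Since steady-state concentration ∝ 1/CL, the ratio is 1 / 1.962 = 0.510.

0.510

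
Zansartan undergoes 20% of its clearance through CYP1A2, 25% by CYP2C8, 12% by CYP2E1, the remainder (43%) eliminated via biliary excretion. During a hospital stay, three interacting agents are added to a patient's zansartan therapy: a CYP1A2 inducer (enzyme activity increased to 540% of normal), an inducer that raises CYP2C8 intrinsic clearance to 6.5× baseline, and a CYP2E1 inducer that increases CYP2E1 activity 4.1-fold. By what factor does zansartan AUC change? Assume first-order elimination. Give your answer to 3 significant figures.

CYP1A2: 0.2 × 5.4 = 1.08
CYP2C8: 0.25 × 6.5 = 1.625
CYP2E1: 0.12 × 4.1 = 0.492
Other: 0.43 (unchanged)
Relative clearance = 1.08 + 1.625 + 0.492 + 0.43 = 3.627.
Net AUC ratio = 1 / 3.627 = 0.276.

0.276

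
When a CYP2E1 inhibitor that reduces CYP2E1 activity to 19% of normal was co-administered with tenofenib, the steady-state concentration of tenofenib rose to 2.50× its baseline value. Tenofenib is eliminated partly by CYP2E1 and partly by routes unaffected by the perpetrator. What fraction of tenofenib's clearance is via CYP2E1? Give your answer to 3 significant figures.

Write x for the fraction cleared via CYP2E1. The observed steady-state concentration change means clearance fell to 1/2.50 = 0.4 of baseline.
Setting x·0.19 + (1 − x) = 0.4 and solving: x = (0.4 − 1)/(0.19 − 1) = 0.741.

0.741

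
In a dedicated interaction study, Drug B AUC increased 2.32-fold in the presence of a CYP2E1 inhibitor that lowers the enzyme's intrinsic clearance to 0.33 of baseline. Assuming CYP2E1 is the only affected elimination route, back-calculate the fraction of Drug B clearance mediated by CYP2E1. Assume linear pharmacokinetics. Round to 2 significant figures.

0.85

CL'/CL = 1 / 2.32 = 0.431
0.33·fm + (1 − fm) = 0.431
fm = (0.431 − 1) / (0.33 − 1) = 0.85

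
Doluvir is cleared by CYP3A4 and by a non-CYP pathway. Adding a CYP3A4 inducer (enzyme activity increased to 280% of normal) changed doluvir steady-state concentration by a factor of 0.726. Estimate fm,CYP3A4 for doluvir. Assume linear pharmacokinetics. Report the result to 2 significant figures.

Let fm be the CYP3A4 fraction. New clearance relative to baseline = fm × 2.8 + (1 − fm).
Steady-state concentration ratio = 1 / (new CL fraction), so new CL fraction = 1 / 0.726 = 1.377.
fm × 2.8 + 1 − fm = 1.377  ⇒  fm × (2.8 − 1) = 0.3774  ⇒  fm = 0.21.

0.21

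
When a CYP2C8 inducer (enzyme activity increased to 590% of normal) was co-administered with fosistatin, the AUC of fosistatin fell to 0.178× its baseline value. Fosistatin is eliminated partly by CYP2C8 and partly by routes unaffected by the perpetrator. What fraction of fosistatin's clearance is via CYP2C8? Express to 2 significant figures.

CL'/CL = 1 / 0.178 = 5.618
5.9·fm + (1 − fm) = 5.618
fm = (5.618 − 1) / (5.9 − 1) = 0.94

0.94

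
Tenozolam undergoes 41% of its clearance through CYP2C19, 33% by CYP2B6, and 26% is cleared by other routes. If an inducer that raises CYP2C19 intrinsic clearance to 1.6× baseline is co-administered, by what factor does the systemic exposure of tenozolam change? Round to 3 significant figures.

0.803

The CYP2C19 pathway (41% of clearance) is boosted to 1.6× activity: 0.41 × 1.6 = 0.656.
CYP2B6 (33%) and the residual 26% are unaffected.
Relative clearance = 0.656 + 0.33 + 0.26 = 1.246.
Since systemic exposure ∝ 1/CL, the ratio is 1 / 1.246 = 0.803.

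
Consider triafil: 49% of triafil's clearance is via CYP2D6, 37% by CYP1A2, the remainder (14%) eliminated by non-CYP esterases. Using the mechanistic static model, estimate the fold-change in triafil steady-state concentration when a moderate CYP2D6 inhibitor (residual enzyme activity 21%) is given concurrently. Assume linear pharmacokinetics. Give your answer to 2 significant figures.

1.6

The CYP2D6 pathway (49% of clearance) is reduced to 0.21× activity: 0.49 × 0.21 = 0.1029.
CYP1A2 (37%) and the residual 14% are unaffected.
CL_new/CL_old = 0.1029 + 0.37 + 0.14 = 0.6129.
Since steady-state concentration ∝ 1/CL, the ratio is 1 / 0.6129 = 1.6.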